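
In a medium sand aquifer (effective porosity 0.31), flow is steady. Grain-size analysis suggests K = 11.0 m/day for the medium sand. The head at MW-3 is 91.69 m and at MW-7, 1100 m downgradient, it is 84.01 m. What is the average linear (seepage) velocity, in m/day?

Hydraulic gradient i = (91.69 − 84.01) / 1100 = 7.68 / 1100 = 0.006982.
Darcy flux q = K · i = 11.00 × 0.006982 = 0.07680 m/day.
Seepage velocity v = q / n_e = 0.07680 / 0.31 = 0.2477 m/day.

0.248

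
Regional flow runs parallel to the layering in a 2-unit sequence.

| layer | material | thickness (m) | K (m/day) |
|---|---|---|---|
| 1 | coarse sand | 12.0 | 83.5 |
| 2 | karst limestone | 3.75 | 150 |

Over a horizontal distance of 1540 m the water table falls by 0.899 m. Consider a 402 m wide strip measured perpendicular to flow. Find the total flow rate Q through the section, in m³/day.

Flow is parallel to layering, so each bed carries its own Darcy discharge and the transmissivities add.
Σ(K_i·b_i) = 83.5×12.0 + 150×3.75 = 1564 m²/day.
Hydraulic gradient i = Δh / L = 0.899 / 1540 = 0.0005838.
Q = Σ(K_i·b_i) · W · i = 1564 × 402 × 0.0005838 = 367.1 m³/day.

367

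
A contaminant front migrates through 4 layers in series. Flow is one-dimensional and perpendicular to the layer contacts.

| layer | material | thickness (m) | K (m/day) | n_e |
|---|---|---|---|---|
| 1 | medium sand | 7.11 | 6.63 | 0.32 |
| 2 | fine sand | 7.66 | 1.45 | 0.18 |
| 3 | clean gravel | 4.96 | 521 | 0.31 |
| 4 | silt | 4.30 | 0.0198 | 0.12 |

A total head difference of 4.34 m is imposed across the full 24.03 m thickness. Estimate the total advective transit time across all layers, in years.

With flow normal to the layers, continuity requires the same specific discharge q through every layer.
Σ(b_i/K_i) = 7.11/6.63 + 7.66/1.45 + 4.96/521 + 4.30/0.0198 = 223.5 d.
q = Δh / Σ(b_i/K_i) = 4.34 / 223.5 = 0.01942 m/day.
In each layer the seepage velocity is v_i = q/n_i, so the layer transit time is t_i = b_i·n_i / q:
  layer 1 (medium sand): t_1 = 7.11 × 0.32 / 0.01942 = 117.2 d
  layer 2 (fine sand): t_2 = 7.66 × 0.18 / 0.01942 = 71.02 d
  layer 3 (clean gravel): t_3 = 4.96 × 0.31 / 0.01942 = 79.20 d
  layer 4 (silt): t_4 = 4.30 × 0.12 / 0.01942 = 26.58 d
Total t = Σ t_i = 294.0 days = 0.8049 years.

0.805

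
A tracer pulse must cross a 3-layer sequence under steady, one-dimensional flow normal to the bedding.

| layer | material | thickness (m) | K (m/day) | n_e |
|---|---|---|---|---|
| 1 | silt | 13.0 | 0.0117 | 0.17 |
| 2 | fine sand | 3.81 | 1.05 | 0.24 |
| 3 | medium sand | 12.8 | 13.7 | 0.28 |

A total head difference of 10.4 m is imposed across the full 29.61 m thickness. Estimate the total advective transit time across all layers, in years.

With flow normal to the layers, continuity requires the same specific discharge q through every layer.
Σ(b_i/K_i) = 13.0/0.0117 + 3.81/1.05 + 12.8/13.7 = 1116 d.
q = Δh / Σ(b_i/K_i) = 10.4 / 1116 = 0.009322 m/day.
In each layer the seepage velocity is v_i = q/n_i, so the layer transit time is t_i = b_i·n_i / q:
  layer 1 (silt): t_1 = 13.0 × 0.17 / 0.009322 = 237.1 d
  layer 2 (fine sand): t_2 = 3.81 × 0.24 / 0.009322 = 98.09 d
  layer 3 (medium sand): t_3 = 12.8 × 0.28 / 0.009322 = 384.5 d
Total t = Σ t_i = 719.7 days = 1.970 years.

1.97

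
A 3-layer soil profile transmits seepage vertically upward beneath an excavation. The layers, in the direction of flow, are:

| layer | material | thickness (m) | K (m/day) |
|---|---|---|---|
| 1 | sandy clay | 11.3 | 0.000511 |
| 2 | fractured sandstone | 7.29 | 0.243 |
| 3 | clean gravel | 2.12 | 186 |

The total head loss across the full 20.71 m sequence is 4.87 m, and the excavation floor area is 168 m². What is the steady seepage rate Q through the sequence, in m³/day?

Flow is perpendicular to layering, so the layers act in series and the equivalent K is the thickness-weighted harmonic mean.
Total thickness L = 11.3 + 7.29 + 2.12 = 20.71 m.
Σ(b_i/K_i) = 11.3/0.000511 + 7.29/0.243 + 2.12/186 = 22144 d.
K_eq = L / Σ(b_i/K_i) = 20.71 / 22144 = 0.0009353 m/day.
Q = K_eq · A · (Δh/L) = 0.0009353 × 168 × (4.87/20.71) = 0.03695 m³/day.

0.0369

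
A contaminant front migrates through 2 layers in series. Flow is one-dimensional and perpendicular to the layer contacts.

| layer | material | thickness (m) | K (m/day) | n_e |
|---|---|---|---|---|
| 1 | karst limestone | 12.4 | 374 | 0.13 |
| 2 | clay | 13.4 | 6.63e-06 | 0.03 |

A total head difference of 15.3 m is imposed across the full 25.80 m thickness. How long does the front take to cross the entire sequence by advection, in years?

With flow normal to the layers, continuity requires the same specific discharge q through every layer.
Σ(b_i/K_i) = 12.4/374 + 13.4/6.63e-06 = 2.021e+06 d.
q = Δh / Σ(b_i/K_i) = 15.3 / 2.021e+06 = 7.570e-06 m/day.
In each layer the seepage velocity is v_i = q/n_i, so the layer transit time is t_i = b_i·n_i / q:
  layer 1 (karst limestone): t_1 = 12.4 × 0.13 / 7.570e-06 = 2.129e+05 d
  layer 2 (clay): t_2 = 13.4 × 0.03 / 7.570e-06 = 53104 d
Total t = Σ t_i = 2.660e+05 days = 728.4 years.

728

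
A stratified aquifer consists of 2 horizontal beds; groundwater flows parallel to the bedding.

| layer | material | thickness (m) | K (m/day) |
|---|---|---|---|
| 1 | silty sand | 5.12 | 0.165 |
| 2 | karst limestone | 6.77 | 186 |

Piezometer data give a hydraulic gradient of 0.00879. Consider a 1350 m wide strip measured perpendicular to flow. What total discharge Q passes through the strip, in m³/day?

Flow is parallel to layering, so each bed carries its own Darcy discharge and the transmissivities add.
Σ(K_i·b_i) = 0.165×5.12 + 186×6.77 = 1260 m²/day.
Hydraulic gradient i = 0.00879.
Q = Σ(K_i·b_i) · W · i = 1260 × 1350 × 0.008790 = 14953 m³/day.

15000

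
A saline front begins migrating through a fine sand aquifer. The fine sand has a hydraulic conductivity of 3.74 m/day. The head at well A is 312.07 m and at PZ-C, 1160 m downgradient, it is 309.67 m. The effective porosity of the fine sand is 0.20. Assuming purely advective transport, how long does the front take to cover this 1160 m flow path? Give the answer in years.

Hydraulic gradient i = (312.07 − 309.67) / 1160 = 2.4 / 1160 = 0.002069.
Darcy flux q = K · i = 3.740 × 0.002069 = 0.007738 m/day.
Seepage velocity v = q / n_e = 0.007738 / 0.20 = 0.03869 m/day.
Travel time t = L / v = 1160 / 0.03869 = 29982 days = 82.09 years.

82.1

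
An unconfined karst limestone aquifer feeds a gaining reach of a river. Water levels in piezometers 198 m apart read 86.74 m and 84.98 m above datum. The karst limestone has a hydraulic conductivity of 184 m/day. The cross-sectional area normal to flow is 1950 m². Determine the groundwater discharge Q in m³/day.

Hydraulic gradient i = (86.74 − 84.98) / 198 = 1.76 / 198 = 0.008889.
Darcy's law: Q = K · A · i = 184.0 × 1950 × 0.008889 = 3189 m³/day.

3190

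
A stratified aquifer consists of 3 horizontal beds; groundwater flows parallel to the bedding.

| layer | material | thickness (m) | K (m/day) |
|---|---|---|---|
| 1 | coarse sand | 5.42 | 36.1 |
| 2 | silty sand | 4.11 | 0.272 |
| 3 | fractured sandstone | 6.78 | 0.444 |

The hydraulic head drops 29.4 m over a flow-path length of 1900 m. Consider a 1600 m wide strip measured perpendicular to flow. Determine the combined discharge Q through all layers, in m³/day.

4950

Flow is parallel to layering, so each bed carries its own Darcy discharge and the transmissivities add.
Σ(K_i·b_i) = 36.1×5.42 + 0.272×4.11 + 0.444×6.78 = 199.8 m²/day.
Hydraulic gradient i = Δh / L = 29.4 / 1900 = 0.01547.
Q = Σ(K_i·b_i) · W · i = 199.8 × 1600 × 0.01547 = 4946 m³/day.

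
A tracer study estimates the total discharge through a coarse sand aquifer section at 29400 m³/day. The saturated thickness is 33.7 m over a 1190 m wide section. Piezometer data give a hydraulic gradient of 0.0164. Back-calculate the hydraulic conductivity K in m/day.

44.7

Cross-sectional area A = 1190 × 33.7 = 40103 m².
Hydraulic gradient i = 0.0164.
From Q = K·A·i, K = Q / (A·i) = 29400 / (40103 × 0.01640) = 44.70 m/day.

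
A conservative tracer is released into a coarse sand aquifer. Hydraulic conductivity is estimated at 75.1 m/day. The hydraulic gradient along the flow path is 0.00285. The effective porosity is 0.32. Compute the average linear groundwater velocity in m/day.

Hydraulic gradient i = 0.00285.
Darcy flux q = K · i = 75.10 × 0.002850 = 0.2140 m/day.
Seepage velocity v = q / n_e = 0.2140 / 0.32 = 0.6689 m/day.

0.669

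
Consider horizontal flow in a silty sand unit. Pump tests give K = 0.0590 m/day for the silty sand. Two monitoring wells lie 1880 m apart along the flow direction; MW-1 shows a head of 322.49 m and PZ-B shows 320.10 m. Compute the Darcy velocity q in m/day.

7.50e-05

Hydraulic gradient i = (322.49 − 320.10) / 1880 = 2.39 / 1880 = 0.001271.
Specific discharge q = K · i = 0.05900 × 0.001271 = 7.501e-05 m/day.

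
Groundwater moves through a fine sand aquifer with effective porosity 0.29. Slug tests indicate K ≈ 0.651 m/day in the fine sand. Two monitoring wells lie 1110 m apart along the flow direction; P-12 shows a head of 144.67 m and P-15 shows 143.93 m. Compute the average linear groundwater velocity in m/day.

0.00150

Hydraulic gradient i = (144.67 − 143.93) / 1110 = 0.74 / 1110 = 0.0006667.
Darcy flux q = K · i = 0.6510 × 0.0006667 = 0.0004340 m/day.
Seepage velocity v = q / n_e = 0.0004340 / 0.29 = 0.001497 m/day.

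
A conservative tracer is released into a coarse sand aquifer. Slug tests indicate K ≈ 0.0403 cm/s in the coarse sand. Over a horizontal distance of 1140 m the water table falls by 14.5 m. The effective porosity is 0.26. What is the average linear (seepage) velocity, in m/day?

1.70

Convert K: 0.0403 cm/s × 864 = 34.82 m/day.
Hydraulic gradient i = Δh / L = 14.5 / 1140 = 0.01272.
Darcy flux q = K · i = 34.82 × 0.01272 = 0.4429 m/day.
Seepage velocity v = q / n_e = 0.4429 / 0.26 = 1.703 m/day.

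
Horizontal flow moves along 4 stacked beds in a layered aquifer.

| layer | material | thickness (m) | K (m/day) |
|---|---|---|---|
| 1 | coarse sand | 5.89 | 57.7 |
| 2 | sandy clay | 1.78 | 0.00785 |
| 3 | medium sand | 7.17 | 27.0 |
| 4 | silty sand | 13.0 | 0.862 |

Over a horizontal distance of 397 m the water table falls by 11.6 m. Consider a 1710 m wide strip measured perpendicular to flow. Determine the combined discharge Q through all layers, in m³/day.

Flow is parallel to layering, so each bed carries its own Darcy discharge and the transmissivities add.
Σ(K_i·b_i) = 57.7×5.89 + 0.00785×1.78 + 27.0×7.17 + 0.862×13.0 = 544.7 m²/day.
Hydraulic gradient i = Δh / L = 11.6 / 397 = 0.02922.
Q = Σ(K_i·b_i) · W · i = 544.7 × 1710 × 0.02922 = 27214 m³/day.

27200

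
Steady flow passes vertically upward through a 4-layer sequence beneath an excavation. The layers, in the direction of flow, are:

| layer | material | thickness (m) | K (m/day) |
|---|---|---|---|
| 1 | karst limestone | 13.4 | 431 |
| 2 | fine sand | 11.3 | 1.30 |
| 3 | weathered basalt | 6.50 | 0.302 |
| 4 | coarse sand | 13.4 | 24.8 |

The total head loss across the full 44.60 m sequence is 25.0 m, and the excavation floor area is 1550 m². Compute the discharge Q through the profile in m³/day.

Flow is perpendicular to layering, so the layers act in series and the equivalent K is the thickness-weighted harmonic mean.
Total thickness L = 13.4 + 11.3 + 6.50 + 13.4 = 44.60 m.
Σ(b_i/K_i) = 13.4/431 + 11.3/1.30 + 6.50/0.302 + 13.4/24.8 = 30.79 d.
K_eq = L / Σ(b_i/K_i) = 44.60 / 30.79 = 1.449 m/day.
Q = K_eq · A · (Δh/L) = 1.449 × 1550 × (25.0/44.60) = 1259 m³/day.

1260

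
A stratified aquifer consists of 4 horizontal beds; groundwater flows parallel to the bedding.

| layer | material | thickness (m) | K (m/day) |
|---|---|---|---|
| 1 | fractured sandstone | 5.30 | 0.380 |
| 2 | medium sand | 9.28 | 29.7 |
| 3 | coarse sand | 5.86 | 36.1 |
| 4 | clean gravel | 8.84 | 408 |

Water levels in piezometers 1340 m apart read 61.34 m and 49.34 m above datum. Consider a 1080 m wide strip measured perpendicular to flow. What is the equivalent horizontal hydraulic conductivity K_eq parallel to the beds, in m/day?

Flow is parallel to layering, so each bed carries its own Darcy discharge and the transmissivities add.
Σ(K_i·b_i) = 0.380×5.30 + 29.7×9.28 + 36.1×5.86 + 408×8.84 = 4096 m²/day.
Total thickness b = 29.28 m, so K_eq = Σ(K_i·b_i)/b = 139.9 m/day.

140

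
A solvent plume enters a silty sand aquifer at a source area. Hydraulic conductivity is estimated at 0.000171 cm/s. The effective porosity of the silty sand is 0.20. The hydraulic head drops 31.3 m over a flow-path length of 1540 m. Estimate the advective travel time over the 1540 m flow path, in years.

281

Convert K: 0.000171 cm/s × 864 = 0.1477 m/day.
Hydraulic gradient i = Δh / L = 31.3 / 1540 = 0.02032.
Darcy flux q = K · i = 0.1477 × 0.02032 = 0.003003 m/day.
Seepage velocity v = q / n_e = 0.003003 / 0.20 = 0.01501 m/day.
Travel time t = L / v = 1540 / 0.01501 = 1.026e+05 days = 280.8 years.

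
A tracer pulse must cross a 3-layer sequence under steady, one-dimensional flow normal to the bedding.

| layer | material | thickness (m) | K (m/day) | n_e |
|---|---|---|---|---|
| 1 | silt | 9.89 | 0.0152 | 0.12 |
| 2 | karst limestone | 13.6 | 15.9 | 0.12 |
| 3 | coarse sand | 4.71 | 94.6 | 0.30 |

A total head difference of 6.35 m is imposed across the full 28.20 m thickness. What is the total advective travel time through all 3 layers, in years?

With flow normal to the layers, continuity requires the same specific discharge q through every layer.
Σ(b_i/K_i) = 9.89/0.0152 + 13.6/15.9 + 4.71/94.6 = 651.6 d.
q = Δh / Σ(b_i/K_i) = 6.35 / 651.6 = 0.009746 m/day.
In each layer the seepage velocity is v_i = q/n_i, so the layer transit time is t_i = b_i·n_i / q:
  layer 1 (silt): t_1 = 9.89 × 0.12 / 0.009746 = 121.8 d
  layer 2 (karst limestone): t_2 = 13.6 × 0.12 / 0.009746 = 167.5 d
  layer 3 (coarse sand): t_3 = 4.71 × 0.30 / 0.009746 = 145.0 d
Total t = Σ t_i = 434.2 days = 1.189 years.

1.19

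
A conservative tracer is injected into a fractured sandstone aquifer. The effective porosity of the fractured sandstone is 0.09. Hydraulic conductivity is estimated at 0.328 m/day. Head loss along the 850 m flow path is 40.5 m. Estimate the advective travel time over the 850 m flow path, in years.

Hydraulic gradient i = Δh / L = 40.5 / 850 = 0.04765.
Darcy flux q = K · i = 0.3280 × 0.04765 = 0.01563 m/day.
Seepage velocity v = q / n_e = 0.01563 / 0.09 = 0.1736 m/day.
Travel time t = L / v = 850 / 0.1736 = 4895 days = 13.40 years.

13.4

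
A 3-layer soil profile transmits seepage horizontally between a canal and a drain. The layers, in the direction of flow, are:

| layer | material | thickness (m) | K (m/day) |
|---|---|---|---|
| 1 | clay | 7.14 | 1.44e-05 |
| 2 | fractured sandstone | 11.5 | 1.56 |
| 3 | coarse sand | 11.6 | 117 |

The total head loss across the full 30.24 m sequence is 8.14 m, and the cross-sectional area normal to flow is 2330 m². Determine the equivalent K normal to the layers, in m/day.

6.10e-05

Flow is perpendicular to layering, so the layers act in series and the equivalent K is the thickness-weighted harmonic mean.
Total thickness L = 7.14 + 11.5 + 11.6 = 30.24 m.
Σ(b_i/K_i) = 7.14/1.44e-05 + 11.5/1.56 + 11.6/117 = 4.958e+05 d.
K_eq = L / Σ(b_i/K_i) = 30.24 / 4.958e+05 = 6.099e-05 m/day.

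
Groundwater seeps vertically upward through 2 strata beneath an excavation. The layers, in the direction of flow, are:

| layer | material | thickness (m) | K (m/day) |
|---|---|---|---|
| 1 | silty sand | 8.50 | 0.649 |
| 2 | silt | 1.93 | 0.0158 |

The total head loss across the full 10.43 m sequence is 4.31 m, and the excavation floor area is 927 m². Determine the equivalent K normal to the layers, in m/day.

Flow is perpendicular to layering, so the layers act in series and the equivalent K is the thickness-weighted harmonic mean.
Total thickness L = 8.50 + 1.93 = 10.43 m.
Σ(b_i/K_i) = 8.50/0.649 + 1.93/0.0158 = 135.2 d.
K_eq = L / Σ(b_i/K_i) = 10.43 / 135.2 = 0.07712 m/day.

0.0771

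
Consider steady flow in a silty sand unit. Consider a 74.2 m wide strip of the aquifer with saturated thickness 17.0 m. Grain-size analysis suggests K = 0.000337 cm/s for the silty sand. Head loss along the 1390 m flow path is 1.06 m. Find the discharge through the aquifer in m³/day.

Convert K: 0.000337 cm/s × 864 = 0.2912 m/day.
Cross-sectional area A = 74.2 × 17.0 = 1261 m².
Hydraulic gradient i = Δh / L = 1.06 / 1390 = 0.0007626.
Darcy's law: Q = K · A · i = 0.2912 × 1261 × 0.0007626 = 0.2801 m³/day.

0.280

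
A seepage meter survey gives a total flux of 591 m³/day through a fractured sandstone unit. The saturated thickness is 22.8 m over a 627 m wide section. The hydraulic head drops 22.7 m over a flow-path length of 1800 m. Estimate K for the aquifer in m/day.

3.28

Cross-sectional area A = 627 × 22.8 = 14296 m².
Hydraulic gradient i = Δh / L = 22.7 / 1800 = 0.01261.
From Q = K·A·i, K = Q / (A·i) = 591 / (14296 × 0.01261) = 3.278 m/day.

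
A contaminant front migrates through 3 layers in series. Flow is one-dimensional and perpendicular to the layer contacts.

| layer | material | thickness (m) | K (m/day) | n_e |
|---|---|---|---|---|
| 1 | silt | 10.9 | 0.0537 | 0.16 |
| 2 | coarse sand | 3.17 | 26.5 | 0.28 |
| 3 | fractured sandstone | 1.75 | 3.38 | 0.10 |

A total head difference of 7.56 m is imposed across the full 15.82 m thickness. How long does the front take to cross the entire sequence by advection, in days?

With flow normal to the layers, continuity requires the same specific discharge q through every layer.
Σ(b_i/K_i) = 10.9/0.0537 + 3.17/26.5 + 1.75/3.38 = 203.6 d.
q = Δh / Σ(b_i/K_i) = 7.56 / 203.6 = 0.03713 m/day.
In each layer the seepage velocity is v_i = q/n_i, so the layer transit time is t_i = b_i·n_i / q:
  layer 1 (silt): t_1 = 10.9 × 0.16 / 0.03713 = 46.97 d
  layer 2 (coarse sand): t_2 = 3.17 × 0.28 / 0.03713 = 23.91 d
  layer 3 (fractured sandstone): t_3 = 1.75 × 0.10 / 0.03713 = 4.713 d
Total t = Σ t_i = 75.59 days.

75.6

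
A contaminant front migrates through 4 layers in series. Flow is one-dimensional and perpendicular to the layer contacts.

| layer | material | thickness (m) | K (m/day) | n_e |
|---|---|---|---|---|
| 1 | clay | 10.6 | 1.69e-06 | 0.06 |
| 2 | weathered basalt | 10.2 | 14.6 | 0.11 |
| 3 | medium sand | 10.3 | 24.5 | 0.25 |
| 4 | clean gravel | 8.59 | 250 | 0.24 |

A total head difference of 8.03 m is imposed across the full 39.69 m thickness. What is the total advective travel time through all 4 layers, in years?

With flow normal to the layers, continuity requires the same specific discharge q through every layer.
Σ(b_i/K_i) = 10.6/1.69e-06 + 10.2/14.6 + 10.3/24.5 + 8.59/250 = 6.272e+06 d.
q = Δh / Σ(b_i/K_i) = 8.03 / 6.272e+06 = 1.280e-06 m/day.
In each layer the seepage velocity is v_i = q/n_i, so the layer transit time is t_i = b_i·n_i / q:
  layer 1 (clay): t_1 = 10.6 × 0.06 / 1.280e-06 = 4.968e+05 d
  layer 2 (weathered basalt): t_2 = 10.2 × 0.11 / 1.280e-06 = 8.764e+05 d
  layer 3 (medium sand): t_3 = 10.3 × 0.25 / 1.280e-06 = 2.011e+06 d
  layer 4 (clean gravel): t_4 = 8.59 × 0.24 / 1.280e-06 = 1.610e+06 d
Total t = Σ t_i = 4.995e+06 days = 13675 years.

13700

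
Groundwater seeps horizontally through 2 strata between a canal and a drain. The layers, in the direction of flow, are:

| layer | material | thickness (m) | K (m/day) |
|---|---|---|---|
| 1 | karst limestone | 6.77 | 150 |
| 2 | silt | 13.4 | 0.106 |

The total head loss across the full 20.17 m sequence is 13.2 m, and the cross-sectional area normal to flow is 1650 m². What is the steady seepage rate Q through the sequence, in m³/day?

Flow is perpendicular to layering, so the layers act in series and the equivalent K is the thickness-weighted harmonic mean.
Total thickness L = 6.77 + 13.4 = 20.17 m.
Σ(b_i/K_i) = 6.77/150 + 13.4/0.106 = 126.5 d.
K_eq = L / Σ(b_i/K_i) = 20.17 / 126.5 = 0.1595 m/day.
Q = K_eq · A · (Δh/L) = 0.1595 × 1650 × (13.2/20.17) = 172.2 m³/day.

172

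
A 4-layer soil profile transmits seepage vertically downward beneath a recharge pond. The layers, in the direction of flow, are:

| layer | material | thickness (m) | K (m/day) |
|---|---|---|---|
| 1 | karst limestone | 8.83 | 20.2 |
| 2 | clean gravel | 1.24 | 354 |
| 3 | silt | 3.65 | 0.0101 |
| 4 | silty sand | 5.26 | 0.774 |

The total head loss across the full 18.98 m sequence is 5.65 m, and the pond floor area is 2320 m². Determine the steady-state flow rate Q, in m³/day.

35.6

Flow is perpendicular to layering, so the layers act in series and the equivalent K is the thickness-weighted harmonic mean.
Total thickness L = 8.83 + 1.24 + 3.65 + 5.26 = 18.98 m.
Σ(b_i/K_i) = 8.83/20.2 + 1.24/354 + 3.65/0.0101 + 5.26/0.774 = 368.6 d.
K_eq = L / Σ(b_i/K_i) = 18.98 / 368.6 = 0.05149 m/day.
Q = K_eq · A · (Δh/L) = 0.05149 × 2320 × (5.65/18.98) = 35.56 m³/day.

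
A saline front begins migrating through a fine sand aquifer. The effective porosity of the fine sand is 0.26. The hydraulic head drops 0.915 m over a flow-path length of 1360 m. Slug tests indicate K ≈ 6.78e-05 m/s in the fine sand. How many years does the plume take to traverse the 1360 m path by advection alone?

Convert K: 6.78e-05 m/s × 86400 = 5.858 m/day.
Hydraulic gradient i = Δh / L = 0.915 / 1360 = 0.0006728.
Darcy flux q = K · i = 5.858 × 0.0006728 = 0.003941 m/day.
Seepage velocity v = q / n_e = 0.003941 / 0.26 = 0.01516 m/day.
Travel time t = L / v = 1360 / 0.01516 = 89719 days = 245.6 years.

246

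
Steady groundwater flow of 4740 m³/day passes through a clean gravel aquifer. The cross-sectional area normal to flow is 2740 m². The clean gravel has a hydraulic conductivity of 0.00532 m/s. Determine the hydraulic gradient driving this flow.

Convert K: 0.00532 m/s × 86400 = 459.6 m/day.
From Q = K·A·i, i = Q / (K·A) = 4740 / (459.6 × 2740) = 0.003764.

0.00376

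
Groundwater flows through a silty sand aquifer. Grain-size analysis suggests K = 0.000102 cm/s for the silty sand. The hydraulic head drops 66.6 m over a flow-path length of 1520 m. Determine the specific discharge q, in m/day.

0.00386

Convert K: 0.000102 cm/s × 864 = 0.08813 m/day.
Hydraulic gradient i = Δh / L = 66.6 / 1520 = 0.04382.
Specific discharge q = K · i = 0.08813 × 0.04382 = 0.003861 m/day.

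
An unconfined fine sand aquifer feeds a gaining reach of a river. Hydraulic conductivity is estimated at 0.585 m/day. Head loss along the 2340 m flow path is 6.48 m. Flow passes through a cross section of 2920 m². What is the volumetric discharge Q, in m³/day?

Hydraulic gradient i = Δh / L = 6.48 / 2340 = 0.002769.
Darcy's law: Q = K · A · i = 0.5850 × 2920 × 0.002769 = 4.730 m³/day.

4.73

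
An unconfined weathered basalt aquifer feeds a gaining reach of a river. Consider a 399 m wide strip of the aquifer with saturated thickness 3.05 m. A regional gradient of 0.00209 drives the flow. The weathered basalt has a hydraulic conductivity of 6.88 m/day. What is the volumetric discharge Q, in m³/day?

Cross-sectional area A = 399 × 3.05 = 1217 m².
Hydraulic gradient i = 0.00209.
Darcy's law: Q = K · A · i = 6.880 × 1217 × 0.002090 = 17.50 m³/day.

17.5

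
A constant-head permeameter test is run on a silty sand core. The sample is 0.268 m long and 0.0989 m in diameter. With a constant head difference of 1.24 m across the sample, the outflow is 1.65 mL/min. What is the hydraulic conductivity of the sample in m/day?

Cross-sectional area A = π·(d/2)² = π × (0.0989/2)² = 0.007682 m².
Convert discharge: 1.65 mL/min = 2.750e-08 m³/s.
Darcy's law rearranged: K = Q·L / (A·Δh) = 2.750e-08 × 0.268 / (0.007682 × 1.24) = 7.737e-07 m/s = 0.06685 m/day.

0.0668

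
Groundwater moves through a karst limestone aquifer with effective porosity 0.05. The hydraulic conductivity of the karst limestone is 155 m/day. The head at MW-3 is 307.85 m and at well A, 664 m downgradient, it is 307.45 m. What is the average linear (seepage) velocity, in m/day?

Hydraulic gradient i = (307.85 − 307.45) / 664 = 0.4 / 664 = 0.0006024.
Darcy flux q = K · i = 155.0 × 0.0006024 = 0.09337 m/day.
Seepage velocity v = q / n_e = 0.09337 / 0.05 = 1.867 m/day.

1.87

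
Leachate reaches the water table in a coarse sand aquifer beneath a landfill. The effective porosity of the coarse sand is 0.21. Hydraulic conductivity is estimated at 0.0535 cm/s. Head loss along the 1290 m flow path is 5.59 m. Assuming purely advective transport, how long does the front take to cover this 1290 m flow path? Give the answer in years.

3.70

Convert K: 0.0535 cm/s × 864 = 46.22 m/day.
Hydraulic gradient i = Δh / L = 5.59 / 1290 = 0.004333.
Darcy flux q = K · i = 46.22 × 0.004333 = 0.2003 m/day.
Seepage velocity v = q / n_e = 0.2003 / 0.21 = 0.9538 m/day.
Travel time t = L / v = 1290 / 0.9538 = 1352 days = 3.703 years.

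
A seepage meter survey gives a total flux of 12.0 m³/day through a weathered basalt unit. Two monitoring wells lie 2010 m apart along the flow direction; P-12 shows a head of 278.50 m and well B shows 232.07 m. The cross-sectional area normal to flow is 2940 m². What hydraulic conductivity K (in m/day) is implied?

Hydraulic gradient i = (278.50 − 232.07) / 2010 = 46.43 / 2010 = 0.02310.
From Q = K·A·i, K = Q / (A·i) = 12.0 / (2940 × 0.02310) = 0.1767 m/day.

0.177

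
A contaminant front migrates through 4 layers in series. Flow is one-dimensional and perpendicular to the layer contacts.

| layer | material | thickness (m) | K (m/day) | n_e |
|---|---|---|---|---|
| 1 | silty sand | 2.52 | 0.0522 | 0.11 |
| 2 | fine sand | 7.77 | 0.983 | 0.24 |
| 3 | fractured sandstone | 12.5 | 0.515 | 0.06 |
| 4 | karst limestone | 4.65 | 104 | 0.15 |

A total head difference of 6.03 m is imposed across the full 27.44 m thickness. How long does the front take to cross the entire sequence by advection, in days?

47.9

With flow normal to the layers, continuity requires the same specific discharge q through every layer.
Σ(b_i/K_i) = 2.52/0.0522 + 7.77/0.983 + 12.5/0.515 + 4.65/104 = 80.50 d.
q = Δh / Σ(b_i/K_i) = 6.03 / 80.50 = 0.07491 m/day.
In each layer the seepage velocity is v_i = q/n_i, so the layer transit time is t_i = b_i·n_i / q:
  layer 1 (silty sand): t_1 = 2.52 × 0.11 / 0.07491 = 3.700 d
  layer 2 (fine sand): t_2 = 7.77 × 0.24 / 0.07491 = 24.89 d
  layer 3 (fractured sandstone): t_3 = 12.5 × 0.06 / 0.07491 = 10.01 d
  layer 4 (karst limestone): t_4 = 4.65 × 0.15 / 0.07491 = 9.311 d
Total t = Σ t_i = 47.92 days.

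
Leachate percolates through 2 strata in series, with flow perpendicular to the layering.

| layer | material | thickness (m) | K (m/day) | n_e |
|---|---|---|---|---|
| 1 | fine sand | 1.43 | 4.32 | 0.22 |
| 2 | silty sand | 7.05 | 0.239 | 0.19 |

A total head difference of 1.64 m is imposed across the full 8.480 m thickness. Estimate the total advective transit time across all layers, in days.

30.1

With flow normal to the layers, continuity requires the same specific discharge q through every layer.
Σ(b_i/K_i) = 1.43/4.32 + 7.05/0.239 = 29.83 d.
q = Δh / Σ(b_i/K_i) = 1.64 / 29.83 = 0.05498 m/day.
In each layer the seepage velocity is v_i = q/n_i, so the layer transit time is t_i = b_i·n_i / q:
  layer 1 (fine sand): t_1 = 1.43 × 0.22 / 0.05498 = 5.722 d
  layer 2 (silty sand): t_2 = 7.05 × 0.19 / 0.05498 = 24.36 d
Total t = Σ t_i = 30.09 days.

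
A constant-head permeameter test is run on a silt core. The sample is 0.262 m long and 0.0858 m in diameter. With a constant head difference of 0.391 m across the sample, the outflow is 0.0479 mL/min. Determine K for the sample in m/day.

0.00799

Cross-sectional area A = π·(d/2)² = π × (0.0858/2)² = 0.005782 m².
Convert discharge: 0.0479 mL/min = 7.983e-10 m³/s.
Darcy's law rearranged: K = Q·L / (A·Δh) = 7.983e-10 × 0.262 / (0.005782 × 0.391) = 9.252e-08 m/s = 0.007994 m/day.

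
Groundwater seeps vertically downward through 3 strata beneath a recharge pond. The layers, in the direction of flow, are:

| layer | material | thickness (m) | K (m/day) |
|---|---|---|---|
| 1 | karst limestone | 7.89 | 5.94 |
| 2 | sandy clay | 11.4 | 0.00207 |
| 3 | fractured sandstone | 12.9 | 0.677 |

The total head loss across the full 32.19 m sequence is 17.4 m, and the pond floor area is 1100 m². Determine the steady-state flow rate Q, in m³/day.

3.46

Flow is perpendicular to layering, so the layers act in series and the equivalent K is the thickness-weighted harmonic mean.
Total thickness L = 7.89 + 11.4 + 12.9 = 32.19 m.
Σ(b_i/K_i) = 7.89/5.94 + 11.4/0.00207 + 12.9/0.677 = 5528 d.
K_eq = L / Σ(b_i/K_i) = 32.19 / 5528 = 0.005823 m/day.
Q = K_eq · A · (Δh/L) = 0.005823 × 1100 × (17.4/32.19) = 3.463 m³/day.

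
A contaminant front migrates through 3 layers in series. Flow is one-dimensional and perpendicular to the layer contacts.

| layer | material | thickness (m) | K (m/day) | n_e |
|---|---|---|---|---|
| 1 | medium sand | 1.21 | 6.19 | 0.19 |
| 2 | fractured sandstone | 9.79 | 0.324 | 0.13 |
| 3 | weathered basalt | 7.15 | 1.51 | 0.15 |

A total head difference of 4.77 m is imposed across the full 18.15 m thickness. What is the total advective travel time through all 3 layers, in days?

With flow normal to the layers, continuity requires the same specific discharge q through every layer.
Σ(b_i/K_i) = 1.21/6.19 + 9.79/0.324 + 7.15/1.51 = 35.15 d.
q = Δh / Σ(b_i/K_i) = 4.77 / 35.15 = 0.1357 m/day.
In each layer the seepage velocity is v_i = q/n_i, so the layer transit time is t_i = b_i·n_i / q:
  layer 1 (medium sand): t_1 = 1.21 × 0.19 / 0.1357 = 1.694 d
  layer 2 (fractured sandstone): t_2 = 9.79 × 0.13 / 0.1357 = 9.378 d
  layer 3 (weathered basalt): t_3 = 7.15 × 0.15 / 0.1357 = 7.902 d
Total t = Σ t_i = 18.97 days.

19.0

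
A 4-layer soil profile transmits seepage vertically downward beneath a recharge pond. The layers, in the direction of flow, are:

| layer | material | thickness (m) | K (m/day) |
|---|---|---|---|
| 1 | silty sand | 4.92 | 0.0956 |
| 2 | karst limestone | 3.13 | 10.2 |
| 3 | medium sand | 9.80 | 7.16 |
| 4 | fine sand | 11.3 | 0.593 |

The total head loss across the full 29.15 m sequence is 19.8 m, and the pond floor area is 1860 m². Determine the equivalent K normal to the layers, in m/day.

0.404

Flow is perpendicular to layering, so the layers act in series and the equivalent K is the thickness-weighted harmonic mean.
Total thickness L = 4.92 + 3.13 + 9.80 + 11.3 = 29.15 m.
Σ(b_i/K_i) = 4.92/0.0956 + 3.13/10.2 + 9.80/7.16 + 11.3/0.593 = 72.20 d.
K_eq = L / Σ(b_i/K_i) = 29.15 / 72.20 = 0.4038 m/day.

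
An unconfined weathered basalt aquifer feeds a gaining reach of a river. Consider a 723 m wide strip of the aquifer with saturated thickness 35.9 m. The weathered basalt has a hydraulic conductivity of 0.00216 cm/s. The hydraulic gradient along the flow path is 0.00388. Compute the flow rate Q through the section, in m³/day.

Convert K: 0.00216 cm/s × 864 = 1.866 m/day.
Cross-sectional area A = 723 × 35.9 = 25956 m².
Hydraulic gradient i = 0.00388.
Darcy's law: Q = K · A · i = 1.866 × 25956 × 0.003880 = 187.9 m³/day.

188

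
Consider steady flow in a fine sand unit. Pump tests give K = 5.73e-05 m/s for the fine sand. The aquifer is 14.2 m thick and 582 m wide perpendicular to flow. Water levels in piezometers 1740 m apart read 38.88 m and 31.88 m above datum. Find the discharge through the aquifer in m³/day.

Convert K: 5.73e-05 m/s × 86400 = 4.951 m/day.
Cross-sectional area A = 582 × 14.2 = 8264 m².
Hydraulic gradient i = (38.88 − 31.88) / 1740 = 7 / 1740 = 0.004023.
Darcy's law: Q = K · A · i = 4.951 × 8264 × 0.004023 = 164.6 m³/day.

165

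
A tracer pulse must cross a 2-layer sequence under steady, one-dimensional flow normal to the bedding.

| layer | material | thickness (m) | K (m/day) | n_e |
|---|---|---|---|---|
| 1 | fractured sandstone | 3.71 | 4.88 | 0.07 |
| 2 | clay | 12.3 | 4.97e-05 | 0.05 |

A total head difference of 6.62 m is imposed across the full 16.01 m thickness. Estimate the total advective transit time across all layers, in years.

With flow normal to the layers, continuity requires the same specific discharge q through every layer.
Σ(b_i/K_i) = 3.71/4.88 + 12.3/4.97e-05 = 2.475e+05 d.
q = Δh / Σ(b_i/K_i) = 6.62 / 2.475e+05 = 2.675e-05 m/day.
In each layer the seepage velocity is v_i = q/n_i, so the layer transit time is t_i = b_i·n_i / q:
  layer 1 (fractured sandstone): t_1 = 3.71 × 0.07 / 2.675e-05 = 9709 d
  layer 2 (clay): t_2 = 12.3 × 0.05 / 2.675e-05 = 22991 d
Total t = Σ t_i = 32700 days = 89.53 years.

89.5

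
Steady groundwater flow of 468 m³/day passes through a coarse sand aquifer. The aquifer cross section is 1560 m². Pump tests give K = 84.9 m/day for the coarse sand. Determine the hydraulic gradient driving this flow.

0.00353

From Q = K·A·i, i = Q / (K·A) = 468 / (84.90 × 1560) = 0.003534.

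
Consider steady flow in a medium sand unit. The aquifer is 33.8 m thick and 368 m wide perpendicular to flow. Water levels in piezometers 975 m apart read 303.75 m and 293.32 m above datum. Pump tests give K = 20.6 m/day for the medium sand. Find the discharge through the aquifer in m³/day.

Cross-sectional area A = 368 × 33.8 = 12438 m².
Hydraulic gradient i = (303.75 − 293.32) / 975 = 10.43 / 975 = 0.01070.
Darcy's law: Q = K · A · i = 20.60 × 12438 × 0.01070 = 2741 m³/day.

2740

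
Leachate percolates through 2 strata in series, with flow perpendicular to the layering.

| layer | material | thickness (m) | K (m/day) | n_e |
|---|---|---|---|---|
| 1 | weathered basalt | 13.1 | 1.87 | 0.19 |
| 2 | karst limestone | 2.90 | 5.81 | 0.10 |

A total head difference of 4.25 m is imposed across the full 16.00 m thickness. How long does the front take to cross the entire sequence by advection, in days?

With flow normal to the layers, continuity requires the same specific discharge q through every layer.
Σ(b_i/K_i) = 13.1/1.87 + 2.90/5.81 = 7.504 d.
q = Δh / Σ(b_i/K_i) = 4.25 / 7.504 = 0.5663 m/day.
In each layer the seepage velocity is v_i = q/n_i, so the layer transit time is t_i = b_i·n_i / q:
  layer 1 (weathered basalt): t_1 = 13.1 × 0.19 / 0.5663 = 4.395 d
  layer 2 (karst limestone): t_2 = 2.90 × 0.10 / 0.5663 = 0.5121 d
Total t = Σ t_i = 4.907 days.

4.91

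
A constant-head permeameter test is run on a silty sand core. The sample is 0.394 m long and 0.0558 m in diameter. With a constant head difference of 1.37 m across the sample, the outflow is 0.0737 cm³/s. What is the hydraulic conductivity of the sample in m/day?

0.749

Cross-sectional area A = π·(d/2)² = π × (0.0558/2)² = 0.002445 m².
Convert discharge: 0.0737 cm³/s = 7.370e-08 m³/s.
Darcy's law rearranged: K = Q·L / (A·Δh) = 7.370e-08 × 0.394 / (0.002445 × 1.37) = 8.667e-06 m/s = 0.7489 m/day.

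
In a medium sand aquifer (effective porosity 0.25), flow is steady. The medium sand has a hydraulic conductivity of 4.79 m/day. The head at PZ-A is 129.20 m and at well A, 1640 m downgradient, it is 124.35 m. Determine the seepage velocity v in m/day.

0.0567

Hydraulic gradient i = (129.20 − 124.35) / 1640 = 4.85 / 1640 = 0.002957.
Darcy flux q = K · i = 4.790 × 0.002957 = 0.01417 m/day.
Seepage velocity v = q / n_e = 0.01417 / 0.25 = 0.05666 m/day.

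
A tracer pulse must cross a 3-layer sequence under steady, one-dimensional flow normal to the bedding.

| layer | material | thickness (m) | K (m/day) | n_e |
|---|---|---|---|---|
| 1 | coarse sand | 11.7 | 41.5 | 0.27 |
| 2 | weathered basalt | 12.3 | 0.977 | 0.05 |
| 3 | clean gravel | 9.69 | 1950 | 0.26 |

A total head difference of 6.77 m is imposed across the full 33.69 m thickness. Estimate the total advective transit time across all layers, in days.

12.0

With flow normal to the layers, continuity requires the same specific discharge q through every layer.
Σ(b_i/K_i) = 11.7/41.5 + 12.3/0.977 + 9.69/1950 = 12.88 d.
q = Δh / Σ(b_i/K_i) = 6.77 / 12.88 = 0.5258 m/day.
In each layer the seepage velocity is v_i = q/n_i, so the layer transit time is t_i = b_i·n_i / q:
  layer 1 (coarse sand): t_1 = 11.7 × 0.27 / 0.5258 = 6.008 d
  layer 2 (weathered basalt): t_2 = 12.3 × 0.05 / 0.5258 = 1.170 d
  layer 3 (clean gravel): t_3 = 9.69 × 0.26 / 0.5258 = 4.792 d
Total t = Σ t_i = 11.97 days.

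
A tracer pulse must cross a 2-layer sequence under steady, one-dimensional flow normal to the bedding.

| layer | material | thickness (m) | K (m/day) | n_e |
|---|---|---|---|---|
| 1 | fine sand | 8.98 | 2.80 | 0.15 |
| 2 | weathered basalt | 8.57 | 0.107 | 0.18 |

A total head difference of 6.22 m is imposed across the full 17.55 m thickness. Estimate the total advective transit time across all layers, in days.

With flow normal to the layers, continuity requires the same specific discharge q through every layer.
Σ(b_i/K_i) = 8.98/2.80 + 8.57/0.107 = 83.30 d.
q = Δh / Σ(b_i/K_i) = 6.22 / 83.30 = 0.07467 m/day.
In each layer the seepage velocity is v_i = q/n_i, so the layer transit time is t_i = b_i·n_i / q:
  layer 1 (fine sand): t_1 = 8.98 × 0.15 / 0.07467 = 18.04 d
  layer 2 (weathered basalt): t_2 = 8.57 × 0.18 / 0.07467 = 20.66 d
Total t = Σ t_i = 38.70 days.

38.7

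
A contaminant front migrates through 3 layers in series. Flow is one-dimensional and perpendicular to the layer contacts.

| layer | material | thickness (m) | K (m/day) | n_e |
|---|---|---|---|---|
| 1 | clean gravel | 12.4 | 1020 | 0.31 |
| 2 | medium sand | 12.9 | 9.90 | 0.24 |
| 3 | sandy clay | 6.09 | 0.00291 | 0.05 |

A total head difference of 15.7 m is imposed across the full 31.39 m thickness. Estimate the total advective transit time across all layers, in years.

With flow normal to the layers, continuity requires the same specific discharge q through every layer.
Σ(b_i/K_i) = 12.4/1020 + 12.9/9.90 + 6.09/0.00291 = 2094 d.
q = Δh / Σ(b_i/K_i) = 15.7 / 2094 = 0.007497 m/day.
In each layer the seepage velocity is v_i = q/n_i, so the layer transit time is t_i = b_i·n_i / q:
  layer 1 (clean gravel): t_1 = 12.4 × 0.31 / 0.007497 = 512.7 d
  layer 2 (medium sand): t_2 = 12.9 × 0.24 / 0.007497 = 413.0 d
  layer 3 (sandy clay): t_3 = 6.09 × 0.05 / 0.007497 = 40.61 d
Total t = Σ t_i = 966.3 days = 2.646 years.

2.65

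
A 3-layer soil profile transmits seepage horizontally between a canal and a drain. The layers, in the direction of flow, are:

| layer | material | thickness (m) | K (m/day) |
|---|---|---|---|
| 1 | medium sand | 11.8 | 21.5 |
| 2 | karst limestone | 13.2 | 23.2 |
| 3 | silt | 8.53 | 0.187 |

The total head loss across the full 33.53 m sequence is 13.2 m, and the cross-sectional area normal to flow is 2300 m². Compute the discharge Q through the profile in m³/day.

650

Flow is perpendicular to layering, so the layers act in series and the equivalent K is the thickness-weighted harmonic mean.
Total thickness L = 11.8 + 13.2 + 8.53 = 33.53 m.
Σ(b_i/K_i) = 11.8/21.5 + 13.2/23.2 + 8.53/0.187 = 46.73 d.
K_eq = L / Σ(b_i/K_i) = 33.53 / 46.73 = 0.7175 m/day.
Q = K_eq · A · (Δh/L) = 0.7175 × 2300 × (13.2/33.53) = 649.7 m³/day.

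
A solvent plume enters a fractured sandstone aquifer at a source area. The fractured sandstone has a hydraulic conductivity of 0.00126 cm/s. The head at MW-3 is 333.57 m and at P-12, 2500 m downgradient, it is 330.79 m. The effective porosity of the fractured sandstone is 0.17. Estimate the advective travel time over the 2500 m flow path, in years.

Convert K: 0.00126 cm/s × 864 = 1.089 m/day.
Hydraulic gradient i = (333.57 − 330.79) / 2500 = 2.78 / 2500 = 0.001112.
Darcy flux q = K · i = 1.089 × 0.001112 = 0.001211 m/day.
Seepage velocity v = q / n_e = 0.001211 / 0.17 = 0.007121 m/day.
Travel time t = L / v = 2500 / 0.007121 = 3.511e+05 days = 961.2 years.

961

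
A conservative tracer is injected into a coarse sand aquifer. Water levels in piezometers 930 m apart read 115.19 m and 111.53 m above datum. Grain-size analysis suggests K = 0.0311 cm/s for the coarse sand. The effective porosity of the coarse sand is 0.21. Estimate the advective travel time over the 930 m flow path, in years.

5.06

Convert K: 0.0311 cm/s × 864 = 26.87 m/day.
Hydraulic gradient i = (115.19 − 111.53) / 930 = 3.66 / 930 = 0.003935.
Darcy flux q = K · i = 26.87 × 0.003935 = 0.1057 m/day.
Seepage velocity v = q / n_e = 0.1057 / 0.21 = 0.5036 m/day.
Travel time t = L / v = 930 / 0.5036 = 1847 days = 5.056 years.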